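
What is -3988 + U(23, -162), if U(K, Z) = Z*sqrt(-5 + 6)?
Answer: -4150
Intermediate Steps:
U(K, Z) = Z (U(K, Z) = Z*sqrt(1) = Z*1 = Z)
-3988 + U(23, -162) = -3988 - 162 = -4150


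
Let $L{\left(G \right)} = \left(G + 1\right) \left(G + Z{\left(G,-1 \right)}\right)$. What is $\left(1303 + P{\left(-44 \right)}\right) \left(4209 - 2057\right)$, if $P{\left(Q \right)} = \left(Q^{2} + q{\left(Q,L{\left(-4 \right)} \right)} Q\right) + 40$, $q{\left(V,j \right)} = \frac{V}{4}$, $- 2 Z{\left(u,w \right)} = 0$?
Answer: $8097976$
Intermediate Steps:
$Z{\left(u,w \right)} = 0$ ($Z{\left(u,w \right)} = \left(- \frac{1}{2}\right) 0 = 0$)
$L{\left(G \right)} = G \left(1 + G\right)$ ($L{\left(G \right)} = \left(G + 1\right) \left(G + 0\right) = \left(1 + G\right) G = G \left(1 + G\right)$)
$q{\left(V,j \right)} = \frac{V}{4}$ ($q{\left(V,j \right)} = V \frac{1}{4} = \frac{V}{4}$)
$P{\left(Q \right)} = 40 + \frac{5 Q^{2}}{4}$ ($P{\left(Q \right)} = \left(Q^{2} + \frac{Q}{4} Q\right) + 40 = \left(Q^{2} + \frac{Q^{2}}{4}\right) + 40 = \frac{5 Q^{2}}{4} + 40 = 40 + \frac{5 Q^{2}}{4}$)
$\left(1303 + P{\left(-44 \right)}\right) \left(4209 - 2057\right) = \left(1303 + \left(40 + \frac{5 \left(-44\right)^{2}}{4}\right)\right) \left(4209 - 2057\right) = \left(1303 + \left(40 + \frac{5}{4} \cdot 1936\right)\right) 2152 = \left(1303 + \left(40 + 2420\right)\right) 2152 = \left(1303 + 2460\right) 2152 = 3763 \cdot 2152 = 8097976$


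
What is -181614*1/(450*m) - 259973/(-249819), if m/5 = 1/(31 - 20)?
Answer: -27693998182/31227375 ≈ -886.85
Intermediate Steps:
m = 5/11 (m = 5/(31 - 20) = 5/11 ≈ 0.45455)
-181614*1/(450*m) - 259973/(-249819) = -181614/((75*(5/11))*6) - 259973/(-249819) = -181614/((375/11)*6) - 259973*(-1/249819) = -181614/2250/11 + 259973/249819 = -181614*11/2250 + 259973/249819 = -332959/375 + 259973/249819 = -27693998182/31227375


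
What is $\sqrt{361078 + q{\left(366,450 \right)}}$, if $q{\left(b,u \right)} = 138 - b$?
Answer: $5 \sqrt{14434} \approx 600.71$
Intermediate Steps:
$\sqrt{361078 + q{\left(366,450 \right)}} = \sqrt{361078 + \left(138 - 366\right)} = \sqrt{361078 - 228} = \sqrt{360850} = 5 \sqrt{14434}$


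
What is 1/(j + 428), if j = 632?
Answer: 1/1060 ≈ 0.00094340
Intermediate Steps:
1/(j + 428) = 1/(632 + 428) = 1/1060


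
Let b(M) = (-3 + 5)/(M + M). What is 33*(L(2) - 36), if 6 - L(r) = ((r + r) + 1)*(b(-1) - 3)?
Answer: -330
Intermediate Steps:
b(M) = 1/M (b(M) = 2/((2*M)) = 2*(1/(2*M)) = 1/M)
L(r) = 10 + 8*r (L(r) = 6 - ((r + r) + 1)*(1/(-1) - 3) = 6 - (2*r + 1)*(-1 - 3) = 6 - (1 + 2*r)*(-4) = 6 - (-4 - 8*r) = 6 + (4 + 8*r) = 10 + 8*r)
33*(L(2) - 36) = 33*((10 + 8*2) - 36) = 33*((10 + 16) - 36) = 33*(26 - 36) = 33*(-10) = -330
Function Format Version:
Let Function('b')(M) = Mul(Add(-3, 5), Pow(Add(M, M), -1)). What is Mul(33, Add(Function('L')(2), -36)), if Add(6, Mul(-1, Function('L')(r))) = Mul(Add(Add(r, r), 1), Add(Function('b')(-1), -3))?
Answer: -330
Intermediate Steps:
Function('b')(M) = Pow(M, -1) (Function('b')(M) = Mul(2, Pow(Mul(2, M), -1)) = Mul(2, Mul(Rational(1, 2), Pow(M, -1))) = Pow(M, -1))
Function('L')(r) = Add(10, Mul(8, r)) (Function('L')(r) = Add(6, Mul(-1, Mul(Add(Add(r, r), 1), Add(Pow(-1, -1), -3)))) = Add(6, Mul(-1, Mul(Add(Mul(2, r), 1), Add(-1, -3)))) = Add(6, Mul(-1, Mul(Add(1, Mul(2, r)), -4))) = Add(6, Mul(-1, Add(-4, Mul(-8, r)))) = Add(6, Add(4, Mul(8, r))) = Add(10, Mul(8, r)))
Mul(33, Add(Function('L')(2), -36)) = Mul(33, Add(Add(10, Mul(8, 2)), -36)) = Mul(33, Add(Add(10, 16), -36)) = Mul(33, Add(26, -36)) = Mul(33, -10) = -330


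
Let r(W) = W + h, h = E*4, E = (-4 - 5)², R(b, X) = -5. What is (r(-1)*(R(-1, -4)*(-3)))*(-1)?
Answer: -4845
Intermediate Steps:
E = 81 (E = (-9)² = 81)
h = 324 (h = 81*4 = 324)
r(W) = 324 + W (r(W) = W + 324 = 324 + W)
(r(-1)*(R(-1, -4)*(-3)))*(-1) = ((324 - 1)*(-5*(-3)))*(-1) = (323*15)*(-1) = 4845*(-1) = -4845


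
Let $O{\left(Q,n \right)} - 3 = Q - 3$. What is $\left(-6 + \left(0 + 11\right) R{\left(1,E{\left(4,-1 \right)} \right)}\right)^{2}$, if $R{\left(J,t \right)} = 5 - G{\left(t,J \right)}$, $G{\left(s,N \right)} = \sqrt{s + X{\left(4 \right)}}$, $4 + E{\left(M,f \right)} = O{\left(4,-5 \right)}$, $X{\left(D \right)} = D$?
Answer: $729$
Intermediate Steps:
$O{\left(Q,n \right)} = Q$ ($O{\left(Q,n \right)} = 3 + \left(Q - 3\right) = 3 + \left(-3 + Q\right) = Q$)
$E{\left(M,f \right)} = 0$ ($E{\left(M,f \right)} = -4 + 4 = 0$)
$G{\left(s,N \right)} = \sqrt{4 + s}$ ($G{\left(s,N \right)} = \sqrt{s + 4} = \sqrt{4 + s}$)
$R{\left(J,t \right)} = 5 - \sqrt{4 + t}$
$\left(-6 + \left(0 + 11\right) R{\left(1,E{\left(4,-1 \right)} \right)}\right)^{2} = \left(-6 + \left(0 + 11\right) \left(5 - \sqrt{4 + 0}\right)\right)^{2} = \left(-6 + 11 \left(5 - \sqrt{4}\right)\right)^{2} = \left(-6 + 11 \left(5 - 2\right)\right)^{2} = \left(-6 + 11 \cdot 3\right)^{2} = \left(-6 + 33\right)^{2} = 27^{2} = 729$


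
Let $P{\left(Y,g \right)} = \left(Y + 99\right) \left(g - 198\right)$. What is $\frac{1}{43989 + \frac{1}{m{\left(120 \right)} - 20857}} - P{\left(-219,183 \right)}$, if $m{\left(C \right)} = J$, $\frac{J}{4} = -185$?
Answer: $- \frac{1710054756003}{950030432} \approx -1800.0$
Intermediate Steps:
$P{\left(Y,g \right)} = \left(-198 + g\right) \left(99 + Y\right)$ ($P{\left(Y,g \right)} = \left(99 + Y\right) \left(-198 + g\right) = \left(-198 + g\right) \left(99 + Y\right)$)
$J = -740$ ($J = 4 \left(-185\right) = -740$)
$m{\left(C \right)} = -740$
$\frac{1}{43989 + \frac{1}{m{\left(120 \right)} - 20857}} - P{\left(-219,183 \right)} = \frac{1}{43989 + \frac{1}{-740 - 20857}} - \left(-19602 - -43362 + 99 \cdot 183 - 40077\right) = \frac{1}{43989 + \frac{1}{-740 - 20857}} - \left(-19602 + 43362 + 18117 - 40077\right) = \frac{1}{43989 + \frac{1}{-21597}} - 1800 = \frac{1}{43989 - \frac{1}{21597}} - 1800 = \frac{1}{\frac{950030432}{21597}} - 1800 = \frac{21597}{950030432} - 1800 = - \frac{1710054756003}{950030432}$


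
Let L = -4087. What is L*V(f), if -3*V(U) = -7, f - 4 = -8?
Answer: -28609/3 ≈ -9536.3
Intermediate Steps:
f = -4 (f = 4 - 8 = -4)
V(U) = 7/3 (V(U) = -1/3*(-7) = 7/3)
L*V(f) = -4087*7/3 = -28609/3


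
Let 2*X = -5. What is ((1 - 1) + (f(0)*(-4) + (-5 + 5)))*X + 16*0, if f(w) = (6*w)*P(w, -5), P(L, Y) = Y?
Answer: 0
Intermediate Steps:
X = -5/2 (X = (1/2)*(-5) = -5/2 ≈ -2.5000)
f(w) = -30*w (f(w) = (6*w)*(-5) = -30*w)
((1 - 1) + (f(0)*(-4) + (-5 + 5)))*X + 16*0 = ((1 - 1) + (-30*0*(-4) + (-5 + 5)))*(-5/2) + 16*0 = (0 + (0*(-4) + 0))*(-5/2) + 0 = (0 + (0 + 0))*(-5/2) + 0 = (0 + 0)*(-5/2) + 0 = 0*(-5/2) + 0 = 0 + 0 = 0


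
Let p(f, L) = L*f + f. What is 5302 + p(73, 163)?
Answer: 17274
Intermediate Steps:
p(f, L) = f + L*f
5302 + p(73, 163) = 5302 + 73*(1 + 163) = 5302 + 73*164 = 5302 + 11972 = 17274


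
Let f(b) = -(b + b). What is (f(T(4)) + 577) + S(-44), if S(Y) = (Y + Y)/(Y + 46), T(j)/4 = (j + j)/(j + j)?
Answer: 525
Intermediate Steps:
T(j) = 4 (T(j) = 4*((j + j)/(j + j)) = 4*((2*j)/((2*j))) = 4*((2*j)*(1/(2*j))) = 4*1 = 4)
f(b) = -2*b
S(Y) = 2*Y/(46 + Y) (S(Y) = (2*Y)/(46 + Y) = 2*Y/(46 + Y))
(f(T(4)) + 577) + S(-44) = (-2*4 + 577) + 2*(-44)/(46 - 44) = (-8 + 577) + 2*(-44)/2 = 569 + 2*(-44)*(1/2) = 569 - 44 = 525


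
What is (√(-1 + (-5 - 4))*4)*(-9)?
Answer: -36*I*√10 ≈ -113.84*I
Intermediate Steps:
(√(-1 + (-5 - 4))*4)*(-9) = (√(-1 - 9)*4)*(-9) = (√(-10)*4)*(-9) = ((I*√10)*4)*(-9) = (4*I*√10)*(-9) = -36*I*√10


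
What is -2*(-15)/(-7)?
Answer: -30/7 ≈ -4.2857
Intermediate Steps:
-2*(-15)/(-7) = 30*(-1/7) = -30/7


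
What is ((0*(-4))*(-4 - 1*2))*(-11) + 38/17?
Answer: 38/17 ≈ 2.2353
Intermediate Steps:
((0*(-4))*(-4 - 1*2))*(-11) + 38/17 = (0*(-4 - 2))*(-11) + 38*(1/17) = (0*(-6))*(-11) + 38/17 = 0*(-11) + 38/17 = 0 + 38/17 = 38/17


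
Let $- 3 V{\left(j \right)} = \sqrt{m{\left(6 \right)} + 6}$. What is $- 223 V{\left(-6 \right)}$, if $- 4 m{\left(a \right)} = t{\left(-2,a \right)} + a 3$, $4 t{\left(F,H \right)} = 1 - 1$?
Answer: $\frac{223 \sqrt{6}}{6} \approx 91.039$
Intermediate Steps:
$t{\left(F,H \right)} = 0$ ($t{\left(F,H \right)} = \frac{1 - 1}{4} = \frac{1}{4} \cdot 0 = 0$)
$m{\left(a \right)} = - \frac{3 a}{4}$ ($m{\left(a \right)} = - \frac{0 + a 3}{4} = - \frac{0 + 3 a}{4} = - \frac{3 a}{4}$)
$V{\left(j \right)} = - \frac{\sqrt{6}}{6}$ ($V{\left(j \right)} = - \frac{\sqrt{\left(- \frac{3}{4}\right) 6 + 6}}{3} = - \frac{\sqrt{- \frac{9}{2} + 6}}{3} = - \frac{\sqrt{\frac{3}{2}}}{3} = - \frac{\frac{1}{2} \sqrt{6}}{3} = - \frac{\sqrt{6}}{6}$)
$- 223 V{\left(-6 \right)} = - 223 \left(- \frac{\sqrt{6}}{6}\right) = \frac{223 \sqrt{6}}{6}$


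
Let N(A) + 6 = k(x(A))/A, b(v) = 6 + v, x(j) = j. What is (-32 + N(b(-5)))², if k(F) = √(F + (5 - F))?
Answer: (38 - √5)² ≈ 1279.1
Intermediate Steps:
k(F) = √5
N(A) = -6 + √5/A
(-32 + N(b(-5)))² = (-32 + (-6 + √5/(6 - 5)))² = (-32 + (-6 + √5/1))² = (-32 + (-6 + √5*1))² = (-32 + (-6 + √5))² = (-38 + √5)²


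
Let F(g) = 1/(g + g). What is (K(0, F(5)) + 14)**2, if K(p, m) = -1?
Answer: 169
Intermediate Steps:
F(g) = 1/(2*g)
(K(0, F(5)) + 14)**2 = (-1 + 14)**2 = 13**2 = 169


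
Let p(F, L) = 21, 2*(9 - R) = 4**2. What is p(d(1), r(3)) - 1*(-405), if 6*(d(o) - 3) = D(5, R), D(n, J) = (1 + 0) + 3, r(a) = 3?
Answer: 426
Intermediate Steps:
R = 1 (R = 9 - 1/2*4**2 = 9 - 1/2*16 = 9 - 8 = 1)
D(n, J) = 4 (D(n, J) = 1 + 3 = 4)
d(o) = 11/3 (d(o) = 3 + (1/6)*4 = 3 + 2/3 = 11/3)
p(d(1), r(3)) - 1*(-405) = 21 - 1*(-405) = 21 + 405 = 426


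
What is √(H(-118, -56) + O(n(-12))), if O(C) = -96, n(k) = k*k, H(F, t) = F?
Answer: I*√214 ≈ 14.629*I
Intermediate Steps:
n(k) = k²
√(H(-118, -56) + O(n(-12))) = √(-118 - 96) = √(-214) = I*√214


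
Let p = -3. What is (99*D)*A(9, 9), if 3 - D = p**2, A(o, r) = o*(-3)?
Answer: 16038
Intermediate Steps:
A(o, r) = -3*o
D = -6 (D = 3 - 1*(-3)**2 = 3 - 1*9 = 3 - 9 = -6)
(99*D)*A(9, 9) = (99*(-6))*(-3*9) = -594*(-27) = 16038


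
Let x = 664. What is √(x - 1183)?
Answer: I*√519 ≈ 22.782*I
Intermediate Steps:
√(x - 1183) = √(664 - 1183) = √(-519) = I*√519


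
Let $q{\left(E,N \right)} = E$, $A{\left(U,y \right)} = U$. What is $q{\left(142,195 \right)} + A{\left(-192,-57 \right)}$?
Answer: $-50$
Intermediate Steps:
$q{\left(142,195 \right)} + A{\left(-192,-57 \right)} = 142 - 192 = -50$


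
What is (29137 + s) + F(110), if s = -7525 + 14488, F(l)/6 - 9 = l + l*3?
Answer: 38794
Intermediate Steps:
F(l) = 54 + 24*l (F(l) = 54 + 6*(l + l*3) = 54 + 6*(l + 3*l) = 54 + 6*(4*l) = 54 + 24*l)
s = 6963
(29137 + s) + F(110) = (29137 + 6963) + (54 + 24*110) = 36100 + (54 + 2640) = 36100 + 2694 = 38794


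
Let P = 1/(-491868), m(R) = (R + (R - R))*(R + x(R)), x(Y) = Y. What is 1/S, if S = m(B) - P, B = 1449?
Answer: 491868/2065453089337 ≈ 2.3814e-7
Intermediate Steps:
m(R) = 2*R² (m(R) = (R + (R - R))*(R + R) = (R + 0)*(2*R) = R*(2*R) = 2*R²)
P = -1/491868 ≈ -2.0331e-6
S = 2065453089337/491868 (S = 2*1449² - 1*(-1/491868) = 2*2099601 + 1/491868 = 4199202 + 1/491868 = 2065453089337/491868 ≈ 4.1992e+6)
1/S = 1/(2065453089337/491868) = 491868/2065453089337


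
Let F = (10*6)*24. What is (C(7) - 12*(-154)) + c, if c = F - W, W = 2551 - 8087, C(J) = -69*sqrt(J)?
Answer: 8824 - 69*sqrt(7) ≈ 8641.4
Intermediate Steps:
F = 1440 (F = 60*24 = 1440)
W = -5536
c = 6976 (c = 1440 - 1*(-5536) = 1440 + 5536 = 6976)
(C(7) - 12*(-154)) + c = (-69*sqrt(7) - 12*(-154)) + 6976 = (-69*sqrt(7) + 1848) + 6976 = (1848 - 69*sqrt(7)) + 6976 = 8824 - 69*sqrt(7)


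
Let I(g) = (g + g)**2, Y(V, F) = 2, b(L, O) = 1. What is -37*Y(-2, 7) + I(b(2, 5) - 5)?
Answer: -10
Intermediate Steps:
I(g) = 4*g**2 (I(g) = (2*g)**2 = 4*g**2)
-37*Y(-2, 7) + I(b(2, 5) - 5) = -37*2 + 4*(1 - 5)**2 = -74 + 4*(-4)**2 = -74 + 4*16 = -74 + 64 = -10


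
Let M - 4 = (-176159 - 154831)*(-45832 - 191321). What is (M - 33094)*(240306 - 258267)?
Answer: -1409852976543180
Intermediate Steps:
M = 78495271474 (M = 4 + (-176159 - 154831)*(-45832 - 191321) = 4 - 330990*(-237153) = 4 + 78495271470 = 78495271474)
(M - 33094)*(240306 - 258267) = (78495271474 - 33094)*(240306 - 258267) = 78495238380*(-17961) = -1409852976543180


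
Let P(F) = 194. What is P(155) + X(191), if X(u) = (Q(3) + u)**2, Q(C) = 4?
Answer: 38219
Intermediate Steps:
X(u) = (4 + u)**2
P(155) + X(191) = 194 + (4 + 191)**2 = 194 + 195**2 = 194 + 38025 = 38219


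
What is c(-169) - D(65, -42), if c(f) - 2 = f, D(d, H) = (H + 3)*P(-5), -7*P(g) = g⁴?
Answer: -25544/7 ≈ -3649.1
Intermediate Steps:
P(g) = -g⁴/7
D(d, H) = -1875/7 - 625*H/7 (D(d, H) = (H + 3)*(-⅐*(-5)⁴) = (3 + H)*(-⅐*625) = (3 + H)*(-625/7) = -1875/7 - 625*H/7)
c(f) = 2 + f
c(-169) - D(65, -42) = (2 - 169) - (-1875/7 - 625/7*(-42)) = -167 - (-1875/7 + 3750) = -167 - 1*24375/7 = -167 - 24375/7 = -25544/7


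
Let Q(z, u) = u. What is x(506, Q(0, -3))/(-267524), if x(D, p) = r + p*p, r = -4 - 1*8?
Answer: 3/267524 ≈ 1.1214e-5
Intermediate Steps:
r = -12 (r = -4 - 8 = -12)
x(D, p) = -12 + p² (x(D, p) = -12 + p*p = -12 + p²)
x(506, Q(0, -3))/(-267524) = (-12 + (-3)²)/(-267524) = (-12 + 9)*(-1/267524) = -3*(-1/267524) = 3/267524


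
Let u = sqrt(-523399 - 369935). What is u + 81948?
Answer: 81948 + 13*I*sqrt(5286) ≈ 81948.0 + 945.16*I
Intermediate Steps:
u = 13*I*sqrt(5286) (u = sqrt(-893334) = 13*I*sqrt(5286) ≈ 945.16*I)
u + 81948 = 13*I*sqrt(5286) + 81948 = 81948 + 13*I*sqrt(5286)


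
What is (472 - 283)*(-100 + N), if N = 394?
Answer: 55566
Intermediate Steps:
(472 - 283)*(-100 + N) = (472 - 283)*(-100 + 394) = 189*294 = 55566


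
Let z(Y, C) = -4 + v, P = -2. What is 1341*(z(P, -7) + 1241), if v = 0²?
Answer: 1658817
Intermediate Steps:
v = 0
z(Y, C) = -4 (z(Y, C) = -4 + 0 = -4)
1341*(z(P, -7) + 1241) = 1341*(-4 + 1241) = 1341*1237 = 1658817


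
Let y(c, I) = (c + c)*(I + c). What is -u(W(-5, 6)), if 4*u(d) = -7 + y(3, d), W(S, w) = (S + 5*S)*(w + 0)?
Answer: 1069/4 ≈ 267.25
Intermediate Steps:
W(S, w) = 6*S*w (W(S, w) = (6*S)*w = 6*S*w)
y(c, I) = 2*c*(I + c) (y(c, I) = (2*c)*(I + c) = 2*c*(I + c))
u(d) = 11/4 + 3*d/2 (u(d) = (-7 + 2*3*(d + 3))/4 = (-7 + 2*3*(3 + d))/4 = (-7 + (18 + 6*d))/4 = (11 + 6*d)/4 = 11/4 + 3*d/2)
-u(W(-5, 6)) = -(11/4 + 3*(6*(-5)*6)/2) = -(11/4 + (3/2)*(-180)) = -(11/4 - 270) = -1*(-1069/4) = 1069/4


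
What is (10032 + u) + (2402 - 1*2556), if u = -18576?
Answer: -8698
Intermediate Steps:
(10032 + u) + (2402 - 1*2556) = (10032 - 18576) + (2402 - 1*2556) = -8544 + (2402 - 2556) = -8544 - 154 = -8698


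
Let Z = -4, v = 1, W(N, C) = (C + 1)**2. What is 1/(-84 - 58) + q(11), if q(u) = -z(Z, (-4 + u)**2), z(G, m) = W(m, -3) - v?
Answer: -427/142 ≈ -3.0070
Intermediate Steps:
W(N, C) = (1 + C)**2
z(G, m) = 3 (z(G, m) = (1 - 3)**2 - 1*1 = (-2)**2 - 1 = 4 - 1 = 3)
q(u) = -3 (q(u) = -1*3 = -3)
1/(-84 - 58) + q(11) = 1/(-84 - 58) - 3 = 1/(-142) - 3 = -1/142 - 3 = -427/142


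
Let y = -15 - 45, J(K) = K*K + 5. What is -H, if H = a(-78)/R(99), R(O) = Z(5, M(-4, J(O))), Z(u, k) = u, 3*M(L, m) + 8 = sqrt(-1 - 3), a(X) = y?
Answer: 12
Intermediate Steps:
J(K) = 5 + K**2 (J(K) = K**2 + 5 = 5 + K**2)
y = -60
a(X) = -60
M(L, m) = -8/3 + 2*I/3 (M(L, m) = -8/3 + sqrt(-1 - 3)/3 = -8/3 + sqrt(-4)/3 = -8/3 + (2*I)/3 = -8/3 + 2*I/3)
R(O) = 5
H = -12 (H = -60/5 = -60*1/5 = -12)
-H = -1*(-12) = 12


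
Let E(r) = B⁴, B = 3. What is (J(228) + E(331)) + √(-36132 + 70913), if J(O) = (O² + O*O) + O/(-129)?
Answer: 4474031/43 + √34781 ≈ 1.0423e+5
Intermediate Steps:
J(O) = 2*O² - O/129 (J(O) = (O² + O²) + O*(-1/129) = 2*O² - O/129)
E(r) = 81 (E(r) = 3⁴ = 81)
(J(228) + E(331)) + √(-36132 + 70913) = ((1/129)*228*(-1 + 258*228) + 81) + √(-36132 + 70913) = ((1/129)*228*(-1 + 58824) + 81) + √34781 = ((1/129)*228*58823 + 81) + √34781 = (4470548/43 + 81) + √34781 = 4474031/43 + √34781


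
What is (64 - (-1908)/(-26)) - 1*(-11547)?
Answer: 149989/13 ≈ 11538.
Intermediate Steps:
(64 - (-1908)/(-26)) - 1*(-11547) = (64 - (-1908)*(-1)/26) + 11547 = (64 - 106*9/13) + 11547 = (64 - 954/13) + 11547 = -122/13 + 11547 = 149989/13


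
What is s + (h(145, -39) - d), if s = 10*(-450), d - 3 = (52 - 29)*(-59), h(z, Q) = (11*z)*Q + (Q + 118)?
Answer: -65272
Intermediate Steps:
h(z, Q) = 118 + Q + 11*Q*z (h(z, Q) = 11*Q*z + (118 + Q) = 118 + Q + 11*Q*z)
d = -1354 (d = 3 + (52 - 29)*(-59) = 3 + 23*(-59) = 3 - 1357 = -1354)
s = -4500
s + (h(145, -39) - d) = -4500 + ((118 - 39 + 11*(-39)*145) - 1*(-1354)) = -4500 + ((118 - 39 - 62205) + 1354) = -4500 + (-62126 + 1354) = -4500 - 60772 = -65272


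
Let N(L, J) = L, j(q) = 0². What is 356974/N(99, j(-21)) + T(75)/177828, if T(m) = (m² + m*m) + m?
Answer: 21160364549/5868324 ≈ 3605.9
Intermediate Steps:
j(q) = 0
T(m) = m + 2*m² (T(m) = (m² + m²) + m = 2*m² + m = m + 2*m²)
356974/N(99, j(-21)) + T(75)/177828 = 356974/99 + (75*(1 + 2*75))/177828 = 356974*(1/99) + (75*(1 + 150))*(1/177828) = 356974/99 + (75*151)*(1/177828) = 356974/99 + 11325*(1/177828) = 356974/99 + 3775/59276 = 21160364549/5868324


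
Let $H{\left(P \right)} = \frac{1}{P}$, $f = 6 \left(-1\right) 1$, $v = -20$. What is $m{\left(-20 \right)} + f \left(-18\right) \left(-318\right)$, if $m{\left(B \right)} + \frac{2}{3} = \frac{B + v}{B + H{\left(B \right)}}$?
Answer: $- \frac{41314234}{1203} \approx -34343.0$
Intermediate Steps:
$f = -6$ ($f = \left(-6\right) 1 = -6$)
$m{\left(B \right)} = - \frac{2}{3} + \frac{-20 + B}{B + \frac{1}{B}}$ ($m{\left(B \right)} = - \frac{2}{3} + \frac{B - 20}{B + \frac{1}{B}} = - \frac{2}{3} + \frac{-20 + B}{B + \frac{1}{B}}$)
$m{\left(-20 \right)} + f \left(-18\right) \left(-318\right) = \frac{-2 - - 20 \left(60 - -20\right)}{3 \left(1 + \left(-20\right)^{2}\right)} + \left(-6\right) \left(-18\right) \left(-318\right) = \frac{-2 - - 20 \left(60 + 20\right)}{3 \left(1 + 400\right)} + 108 \left(-318\right) = \frac{-2 - \left(-20\right) 80}{3 \cdot 401} - 34344 = \frac{1}{3} \cdot \frac{1}{401} \left(-2 + 1600\right) - 34344 = \frac{1}{3} \cdot \frac{1}{401} \cdot 1598 - 34344 = \frac{1598}{1203} - 34344 = - \frac{41314234}{1203}$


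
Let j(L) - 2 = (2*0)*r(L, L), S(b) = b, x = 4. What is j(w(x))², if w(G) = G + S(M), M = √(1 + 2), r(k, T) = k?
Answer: 4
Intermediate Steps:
M = √3 ≈ 1.7320
w(G) = G + √3
j(L) = 2 (j(L) = 2 + (2*0)*L = 2 + 0*L = 2 + 0 = 2)
j(w(x))² = 2² = 4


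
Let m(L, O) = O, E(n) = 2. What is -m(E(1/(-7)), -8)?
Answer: 8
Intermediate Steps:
-m(E(1/(-7)), -8) = -1*(-8) = 8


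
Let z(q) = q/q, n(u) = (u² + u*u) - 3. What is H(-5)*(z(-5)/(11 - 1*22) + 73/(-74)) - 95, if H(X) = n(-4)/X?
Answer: -361217/4070 ≈ -88.751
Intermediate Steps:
n(u) = -3 + 2*u² (n(u) = (u² + u²) - 3 = 2*u² - 3 = -3 + 2*u²)
z(q) = 1
H(X) = 29/X (H(X) = (-3 + 2*(-4)²)/X = (-3 + 2*16)/X = (-3 + 32)/X = 29/X)
H(-5)*(z(-5)/(11 - 1*22) + 73/(-74)) - 95 = (29/(-5))*(1/(11 - 1*22) + 73/(-74)) - 95 = (29*(-⅕))*(1/(11 - 22) + 73*(-1/74)) - 95 = -29*(1/(-11) - 73/74)/5 - 95 = -29*(1*(-1/11) - 73/74)/5 - 95 = -29*(-1/11 - 73/74)/5 - 95 = -29/5*(-877/814) - 95 = 25433/4070 - 95 = -361217/4070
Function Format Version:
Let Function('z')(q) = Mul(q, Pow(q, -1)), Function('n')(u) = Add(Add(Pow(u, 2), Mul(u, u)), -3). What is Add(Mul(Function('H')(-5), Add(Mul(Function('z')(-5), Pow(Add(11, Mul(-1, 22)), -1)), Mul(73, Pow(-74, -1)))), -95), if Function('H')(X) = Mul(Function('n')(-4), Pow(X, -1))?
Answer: Rational(-361217, 4070) ≈ -88.751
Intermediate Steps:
Function('n')(u) = Add(-3, Mul(2, Pow(u, 2))) (Function('n')(u) = Add(Add(Pow(u, 2), Pow(u, 2)), -3) = Add(Mul(2, Pow(u, 2)), -3) = Add(-3, Mul(2, Pow(u, 2))))
Function('z')(q) = 1
Function('H')(X) = Mul(29, Pow(X, -1)) (Function('H')(X) = Mul(Add(-3, Mul(2, Pow(-4, 2))), Pow(X, -1)) = Mul(Add(-3, Mul(2, 16)), Pow(X, -1)) = Mul(Add(-3, 32), Pow(X, -1)) = Mul(29, Pow(X, -1)))
Add(Mul(Function('H')(-5), Add(Mul(Function('z')(-5), Pow(Add(11, Mul(-1, 22)), -1)), Mul(73, Pow(-74, -1)))), -95) = Add(Mul(Mul(29, Pow(-5, -1)), Add(Mul(1, Pow(Add(11, Mul(-1, 22)), -1)), Mul(73, Pow(-74, -1)))), -95) = Add(Mul(Mul(29, Rational(-1, 5)), Add(Mul(1, Pow(Add(11, -22), -1)), Mul(73, Rational(-1, 74)))), -95) = Add(Mul(Rational(-29, 5), Add(Mul(1, Pow(-11, -1)), Rational(-73, 74))), -95) = Add(Mul(Rational(-29, 5), Add(Mul(1, Rational(-1, 11)), Rational(-73, 74))), -95) = Add(Mul(Rational(-29, 5), Add(Rational(-1, 11), Rational(-73, 74))), -95) = Add(Mul(Rational(-29, 5), Rational(-877, 814)), -95) = Add(Rational(25433, 4070), -95) = Rational(-361217, 4070)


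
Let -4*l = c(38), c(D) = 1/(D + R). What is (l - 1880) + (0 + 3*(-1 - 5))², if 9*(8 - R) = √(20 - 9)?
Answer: -533351983/342770 - 9*√11/685540 ≈ -1556.0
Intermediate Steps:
R = 8 - √11/9 (R = 8 - √(20 - 9)/9 = 8 - √11/9 ≈ 7.6315)
c(D) = 1/(8 + D - √11/9) (c(D) = 1/(D + (8 - √11/9)) = 1/(8 + D - √11/9))
l = -9/(4*(414 - √11)) (l = -9/(4*(72 - √11 + 9*38)) = -9/(4*(72 - √11 + 342)) = -9/(4*(414 - √11)) ≈ -0.0054787)
(l - 1880) + (0 + 3*(-1 - 5))² = ((-1863/342770 - 9*√11/685540) - 1880) + (0 + 3*(-1 - 5))² = (-644409463/342770 - 9*√11/685540) + (0 + 3*(-6))² = (-644409463/342770 - 9*√11/685540) + (0 - 18)² = (-644409463/342770 - 9*√11/685540) + (-18)² = (-644409463/342770 - 9*√11/685540) + 324 = -533351983/342770 - 9*√11/685540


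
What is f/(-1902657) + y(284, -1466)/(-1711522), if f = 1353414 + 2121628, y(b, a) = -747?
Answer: -5946189549145/3256439313954 ≈ -1.8260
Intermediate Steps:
f = 3475042
f/(-1902657) + y(284, -1466)/(-1711522) = 3475042/(-1902657) - 747/(-1711522) = 3475042*(-1/1902657) - 747*(-1/1711522) = -3475042/1902657 + 747/1711522 = -5946189549145/3256439313954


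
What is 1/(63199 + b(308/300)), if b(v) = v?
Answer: 75/4740002 ≈ 1.5823e-5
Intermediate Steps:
1/(63199 + b(308/300)) = 1/(63199 + 308/300) = 1/(63199 + 308*(1/300)) = 1/(63199 + 77/75) = 1/(4740002/75) = 75/4740002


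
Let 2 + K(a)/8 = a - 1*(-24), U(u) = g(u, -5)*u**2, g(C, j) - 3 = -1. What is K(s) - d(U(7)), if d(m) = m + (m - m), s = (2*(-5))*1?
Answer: -2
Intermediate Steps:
g(C, j) = 2 (g(C, j) = 3 - 1 = 2)
U(u) = 2*u**2
s = -10 (s = -10*1 = -10)
K(a) = 176 + 8*a (K(a) = -16 + 8*(a - 1*(-24)) = -16 + 8*(a + 24) = -16 + 8*(24 + a) = -16 + (192 + 8*a) = 176 + 8*a)
d(m) = m (d(m) = m + 0 = m)
K(s) - d(U(7)) = (176 + 8*(-10)) - 2*7**2 = (176 - 80) - 2*49 = 96 - 1*98 = 96 - 98 = -2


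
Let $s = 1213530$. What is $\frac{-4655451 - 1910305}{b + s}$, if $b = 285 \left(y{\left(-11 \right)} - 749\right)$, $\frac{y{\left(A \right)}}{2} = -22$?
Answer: $- \frac{6565756}{987525} \approx -6.6487$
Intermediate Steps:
$y{\left(A \right)} = -44$ ($y{\left(A \right)} = 2 \left(-22\right) = -44$)
$b = -226005$ ($b = 285 \left(-44 - 749\right) = 285 \left(-793\right) = -226005$)
$\frac{-4655451 - 1910305}{b + s} = \frac{-4655451 - 1910305}{-226005 + 1213530} = - \frac{6565756}{987525}$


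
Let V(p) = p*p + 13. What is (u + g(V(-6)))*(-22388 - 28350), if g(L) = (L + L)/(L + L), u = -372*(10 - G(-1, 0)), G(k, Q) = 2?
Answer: 150945550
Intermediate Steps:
V(p) = 13 + p² (V(p) = p² + 13 = 13 + p²)
u = -2976 (u = -372*(10 - 1*2) = -372*(10 - 2) = -372*8 = -2976)
g(L) = 1 (g(L) = (2*L)/((2*L)) = (2*L)*(1/(2*L)) = 1)
(u + g(V(-6)))*(-22388 - 28350) = (-2976 + 1)*(-22388 - 28350) = -2975*(-50738) = 150945550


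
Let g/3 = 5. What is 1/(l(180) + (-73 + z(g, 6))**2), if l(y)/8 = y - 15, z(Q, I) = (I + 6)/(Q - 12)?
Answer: 1/6081 ≈ 0.00016445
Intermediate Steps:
g = 15 (g = 3*5 = 15)
z(Q, I) = (6 + I)/(-12 + Q)
l(y) = -120 + 8*y (l(y) = 8*(y - 15) = 8*(-15 + y) = -120 + 8*y)
1/(l(180) + (-73 + z(g, 6))**2) = 1/((-120 + 8*180) + (-73 + (6 + 6)/(-12 + 15))**2) = 1/((-120 + 1440) + (-73 + 12/3)**2) = 1/(1320 + (-73 + (1/3)*12)**2) = 1/(1320 + (-73 + 4)**2) = 1/(1320 + (-69)**2) = 1/(1320 + 4761) = 1/6081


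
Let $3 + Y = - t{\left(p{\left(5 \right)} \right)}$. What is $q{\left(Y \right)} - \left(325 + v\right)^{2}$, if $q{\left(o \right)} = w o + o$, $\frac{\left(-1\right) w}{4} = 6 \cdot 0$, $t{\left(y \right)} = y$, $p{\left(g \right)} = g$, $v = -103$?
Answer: $-49292$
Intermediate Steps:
$w = 0$ ($w = - 4 \cdot 6 \cdot 0 = \left(-4\right) 0 = 0$)
$Y = -8$ ($Y = -3 - 5 = -8$)
$q{\left(o \right)} = o$ ($q{\left(o \right)} = 0 o + o = 0 + o = o$)
$q{\left(Y \right)} - \left(325 + v\right)^{2} = -8 - \left(325 - 103\right)^{2} = -8 - 222^{2} = -8 - 49284 = -49292$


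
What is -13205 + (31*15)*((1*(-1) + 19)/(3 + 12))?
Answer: -12647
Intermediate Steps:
-13205 + (31*15)*((1*(-1) + 19)/(3 + 12)) = -13205 + 465*((-1 + 19)/15) = -13205 + 465*(18*(1/15)) = -13205 + 465*(6/5) = -13205 + 558 = -12647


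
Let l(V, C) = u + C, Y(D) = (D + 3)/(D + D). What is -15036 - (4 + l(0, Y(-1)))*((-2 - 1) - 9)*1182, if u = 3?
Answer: 70068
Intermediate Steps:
Y(D) = (3 + D)/(2*D) (Y(D) = (3 + D)/((2*D)) = (3 + D)*(1/(2*D)) = (3 + D)/(2*D))
l(V, C) = 3 + C
-15036 - (4 + l(0, Y(-1)))*((-2 - 1) - 9)*1182 = -15036 - (4 + (3 + (½)*(3 - 1)/(-1)))*((-2 - 1) - 9)*1182 = -15036 - (4 + (3 + (½)*(-1)*2))*(-3 - 9)*1182 = -15036 - (4 + (3 - 1))*(-12)*1182 = -15036 - (4 + 2)*(-12)*1182 = -15036 - 6*(-12)*1182 = -15036 - (-72)*1182 = -15036 - 1*(-85104) = -15036 + 85104 = 70068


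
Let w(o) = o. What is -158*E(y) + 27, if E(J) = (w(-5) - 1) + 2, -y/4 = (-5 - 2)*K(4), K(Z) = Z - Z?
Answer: 659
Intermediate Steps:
K(Z) = 0
y = 0 (y = -4*(-5 - 2)*0 = -(-28)*0 = -4*0 = 0)
E(J) = -4 (E(J) = (-5 - 1) + 2 = -6 + 2 = -4)
-158*E(y) + 27 = -158*(-4) + 27 = 632 + 27 = 659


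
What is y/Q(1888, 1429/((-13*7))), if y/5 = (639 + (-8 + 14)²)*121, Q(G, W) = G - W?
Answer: 37162125/173237 ≈ 214.52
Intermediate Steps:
y = 408375 (y = 5*((639 + (-8 + 14)²)*121) = 5*((639 + 6²)*121) = 5*((639 + 36)*121) = 5*(675*121) = 5*81675 = 408375)
y/Q(1888, 1429/((-13*7))) = 408375/(1888 - 1429/((-13*7))) = 408375/(1888 - 1429/(-91)) = 408375/(1888 - 1429*(-1)/91) = 408375/(1888 - 1*(-1429/91)) = 408375/(1888 + 1429/91) = 408375/(173237/91) = 408375*(91/173237) = 37162125/173237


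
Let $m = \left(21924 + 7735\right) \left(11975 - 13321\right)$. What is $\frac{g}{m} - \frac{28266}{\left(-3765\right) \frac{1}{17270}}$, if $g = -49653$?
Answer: $\frac{1299173044621135}{10020174514} \approx 1.2966 \cdot 10^{5}$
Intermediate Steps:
$m = -39921014$ ($m = 29659 \left(-1346\right) = -39921014$)
$\frac{g}{m} - \frac{28266}{\left(-3765\right) \frac{1}{17270}} = - \frac{49653}{-39921014} - \frac{28266}{\left(-3765\right) \frac{1}{17270}} = \left(-49653\right) \left(- \frac{1}{39921014}\right) - \frac{28266}{\left(-3765\right) \frac{1}{17270}} = \frac{49653}{39921014} - \frac{28266}{- \frac{753}{3454}} = \frac{49653}{39921014} - - \frac{32543588}{251} = \frac{49653}{39921014} + \frac{32543588}{251} = \frac{1299173044621135}{10020174514}$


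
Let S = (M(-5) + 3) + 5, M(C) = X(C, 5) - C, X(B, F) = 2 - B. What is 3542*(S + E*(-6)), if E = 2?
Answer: 28336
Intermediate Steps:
M(C) = 2 - 2*C (M(C) = (2 - C) - C = 2 - 2*C)
S = 20 (S = ((2 - 2*(-5)) + 3) + 5 = ((2 + 10) + 3) + 5 = (12 + 3) + 5 = 15 + 5 = 20)
3542*(S + E*(-6)) = 3542*(20 + 2*(-6)) = 3542*(20 - 12) = 3542*8 = 28336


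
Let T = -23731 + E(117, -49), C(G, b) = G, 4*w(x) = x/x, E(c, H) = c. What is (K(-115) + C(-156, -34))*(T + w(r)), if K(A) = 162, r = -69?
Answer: -283365/2 ≈ -1.4168e+5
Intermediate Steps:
w(x) = ¼ (w(x) = (x/x)/4 = (¼)*1 = ¼)
T = -23614 (T = -23731 + 117 = -23614)
(K(-115) + C(-156, -34))*(T + w(r)) = (162 - 156)*(-23614 + ¼) = 6*(-94455/4) = -283365/2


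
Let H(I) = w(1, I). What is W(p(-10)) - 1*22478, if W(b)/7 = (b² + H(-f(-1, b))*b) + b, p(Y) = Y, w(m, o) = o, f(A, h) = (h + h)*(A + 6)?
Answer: -28848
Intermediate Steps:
f(A, h) = 2*h*(6 + A) (f(A, h) = (2*h)*(6 + A) = 2*h*(6 + A))
H(I) = I
W(b) = -63*b² + 7*b (W(b) = 7*((b² + (-2*b*(6 - 1))*b) + b) = 7*((b² + (-2*b*5)*b) + b) = 7*((b² + (-10*b)*b) + b) = 7*((b² - 10*b²) + b) = 7*(-9*b² + b) = 7*(b - 9*b²) = -63*b² + 7*b)
W(p(-10)) - 1*22478 = 7*(-10)*(1 - 9*(-10)) - 1*22478 = 7*(-10)*(1 + 90) - 22478 = 7*(-10)*91 - 22478 = -6370 - 22478 = -28848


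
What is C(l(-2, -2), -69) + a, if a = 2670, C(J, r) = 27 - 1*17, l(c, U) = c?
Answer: 2680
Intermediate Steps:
C(J, r) = 10 (C(J, r) = 27 - 17 = 10)
C(l(-2, -2), -69) + a = 10 + 2670 = 2680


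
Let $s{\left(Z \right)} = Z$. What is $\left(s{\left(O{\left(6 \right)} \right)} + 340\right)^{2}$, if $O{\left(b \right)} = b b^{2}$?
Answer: $309136$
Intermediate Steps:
$O{\left(b \right)} = b^{3}$
$\left(s{\left(O{\left(6 \right)} \right)} + 340\right)^{2} = \left(6^{3} + 340\right)^{2} = \left(216 + 340\right)^{2} = 556^{2} = 309136$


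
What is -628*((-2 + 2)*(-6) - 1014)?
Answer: 636792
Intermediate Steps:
-628*((-2 + 2)*(-6) - 1014) = -628*(0*(-6) - 1014) = -628*(0 - 1014) = -628*(-1014) = 636792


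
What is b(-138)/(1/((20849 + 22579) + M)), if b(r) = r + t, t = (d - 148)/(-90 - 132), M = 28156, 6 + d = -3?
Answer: -1090904368/111 ≈ -9.8280e+6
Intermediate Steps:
d = -9 (d = -6 - 3 = -9)
t = 157/222 (t = (-9 - 148)/(-90 - 132) = -157/(-222) = -157*(-1/222) = 157/222 ≈ 0.70721)
b(r) = 157/222 + r (b(r) = r + 157/222 = 157/222 + r)
b(-138)/(1/((20849 + 22579) + M)) = (157/222 - 138)/(1/((20849 + 22579) + 28156)) = -30479/(222*(1/(43428 + 28156))) = -30479/(222*(1/71584)) = -30479/(222*1/71584) = -30479/222*71584 = -1090904368/111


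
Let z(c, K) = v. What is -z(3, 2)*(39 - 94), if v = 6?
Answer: 330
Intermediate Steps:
z(c, K) = 6
-z(3, 2)*(39 - 94) = -6*(39 - 94) = -6*(-55) = -1*(-330) = 330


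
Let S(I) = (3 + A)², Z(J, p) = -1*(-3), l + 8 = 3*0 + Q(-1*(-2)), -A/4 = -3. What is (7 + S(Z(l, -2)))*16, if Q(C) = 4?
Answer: 3712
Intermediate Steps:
A = 12 (A = -4*(-3) = 12)
l = -4 (l = -8 + (3*0 + 4) = -8 + (0 + 4) = -8 + 4 = -4)
Z(J, p) = 3
S(I) = 225 (S(I) = (3 + 12)² = 15² = 225)
(7 + S(Z(l, -2)))*16 = (7 + 225)*16 = 232*16 = 3712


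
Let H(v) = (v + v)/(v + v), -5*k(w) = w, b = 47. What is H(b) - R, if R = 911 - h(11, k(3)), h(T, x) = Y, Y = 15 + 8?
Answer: -887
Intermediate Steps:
k(w) = -w/5
Y = 23
h(T, x) = 23
H(v) = 1 (H(v) = (2*v)/((2*v)) = (2*v)*(1/(2*v)) = 1)
R = 888 (R = 911 - 1*23 = 911 - 23 = 888)
H(b) - R = 1 - 1*888 = 1 - 888 = -887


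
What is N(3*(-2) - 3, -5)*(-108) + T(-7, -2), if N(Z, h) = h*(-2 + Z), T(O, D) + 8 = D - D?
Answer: -5948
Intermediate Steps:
T(O, D) = -8 (T(O, D) = -8 + (D - D) = -8 + 0 = -8)
N(3*(-2) - 3, -5)*(-108) + T(-7, -2) = -5*(-2 + (3*(-2) - 3))*(-108) - 8 = -5*(-2 + (-6 - 3))*(-108) - 8 = -5*(-2 - 9)*(-108) - 8 = -5*(-11)*(-108) - 8 = 55*(-108) - 8 = -5940 - 8 = -5948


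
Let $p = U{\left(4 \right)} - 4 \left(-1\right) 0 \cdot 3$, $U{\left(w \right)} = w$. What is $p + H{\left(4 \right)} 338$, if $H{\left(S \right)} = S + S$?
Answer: $2708$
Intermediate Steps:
$H{\left(S \right)} = 2 S$
$p = 4$ ($p = 4 - 4 \left(-1\right) 0 \cdot 3 = 4 - \left(-4\right) 0 \cdot 3 = 4 - 0 \cdot 3 = 4 - 0 = 4 + 0 = 4$)
$p + H{\left(4 \right)} 338 = 4 + 2 \cdot 4 \cdot 338 = 4 + 8 \cdot 338 = 4 + 2704 = 2708$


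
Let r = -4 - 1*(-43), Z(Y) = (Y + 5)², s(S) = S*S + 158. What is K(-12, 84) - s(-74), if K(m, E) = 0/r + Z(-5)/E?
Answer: -5634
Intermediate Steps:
s(S) = 158 + S² (s(S) = S² + 158 = 158 + S²)
Z(Y) = (5 + Y)²
r = 39 (r = -4 + 43 = 39)
K(m, E) = 0 (K(m, E) = 0/39 + (5 - 5)²/E = 0*(1/39) + 0²/E = 0 + 0/E = 0 + 0 = 0)
K(-12, 84) - s(-74) = 0 - (158 + (-74)²) = 0 - (158 + 5476) = 0 - 1*5634 = 0 - 5634 = -5634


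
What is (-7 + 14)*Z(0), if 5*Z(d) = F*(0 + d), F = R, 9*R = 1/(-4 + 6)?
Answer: 0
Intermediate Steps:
R = 1/18 (R = 1/(9*(-4 + 6)) = (⅑)/2 = (⅑)*(½) = 1/18 ≈ 0.055556)
F = 1/18 ≈ 0.055556
Z(d) = d/90 (Z(d) = ((0 + d)/18)/5 = (d/18)/5 = d/90)
(-7 + 14)*Z(0) = (-7 + 14)*((1/90)*0) = 7*0 = 0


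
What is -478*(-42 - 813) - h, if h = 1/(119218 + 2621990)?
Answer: 1120304297519/2741208 ≈ 4.0869e+5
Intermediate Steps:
h = 1/2741208 ≈ 3.6480e-7
-478*(-42 - 813) - h = -478*(-42 - 813) - 1*1/2741208 = -478*(-855) - 1/2741208 = 408690 - 1/2741208 = 1120304297519/2741208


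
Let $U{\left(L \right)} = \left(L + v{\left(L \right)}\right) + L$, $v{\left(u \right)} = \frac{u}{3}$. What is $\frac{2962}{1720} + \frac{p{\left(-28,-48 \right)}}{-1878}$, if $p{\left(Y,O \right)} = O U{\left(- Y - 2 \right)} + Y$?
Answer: $\frac{884953}{269180} \approx 3.2876$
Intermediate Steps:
$v{\left(u \right)} = \frac{u}{3}$ ($v{\left(u \right)} = u \frac{1}{3} = \frac{u}{3}$)
$U{\left(L \right)} = \frac{7 L}{3}$ ($U{\left(L \right)} = \left(L + \frac{L}{3}\right) + L = \frac{4 L}{3} + L = \frac{7 L}{3}$)
$p{\left(Y,O \right)} = Y + O \left(- \frac{14}{3} - \frac{7 Y}{3}\right)$ ($p{\left(Y,O \right)} = O \frac{7 \left(- Y - 2\right)}{3} + Y = O \frac{7 \left(-2 - Y\right)}{3} + Y = O \left(- \frac{14}{3} - \frac{7 Y}{3}\right) + Y = Y + O \left(- \frac{14}{3} - \frac{7 Y}{3}\right)$)
$\frac{2962}{1720} + \frac{p{\left(-28,-48 \right)}}{-1878} = \frac{2962}{1720} + \frac{-28 - - 112 \left(2 - 28\right)}{-1878} = 2962 \cdot \frac{1}{1720} + \left(-28 - \left(-112\right) \left(-26\right)\right) \left(- \frac{1}{1878}\right) = \frac{1481}{860} + \left(-28 - 2912\right) \left(- \frac{1}{1878}\right) = \frac{1481}{860} - - \frac{490}{313} = \frac{1481}{860} + \frac{490}{313} = \frac{884953}{269180}$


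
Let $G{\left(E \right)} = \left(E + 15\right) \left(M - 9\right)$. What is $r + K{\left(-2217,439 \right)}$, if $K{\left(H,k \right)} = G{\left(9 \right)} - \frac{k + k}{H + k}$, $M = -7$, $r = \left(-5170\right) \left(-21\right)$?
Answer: $\frac{96177793}{889} \approx 1.0819 \cdot 10^{5}$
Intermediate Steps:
$r = 108570$
$G{\left(E \right)} = -240 - 16 E$ ($G{\left(E \right)} = \left(E + 15\right) \left(-7 - 9\right) = \left(15 + E\right) \left(-16\right) = -240 - 16 E$)
$K{\left(H,k \right)} = -384 - \frac{2 k}{H + k}$ ($K{\left(H,k \right)} = \left(-240 - 144\right) - \frac{k + k}{H + k} = \left(-240 - 144\right) - \frac{2 k}{H + k} = -384 - \frac{2 k}{H + k}$)
$r + K{\left(-2217,439 \right)} = 108570 + \frac{2 \left(\left(-193\right) 439 - -425664\right)}{-2217 + 439} = 108570 + \frac{2 \left(-84727 + 425664\right)}{-1778} = 108570 + 2 \left(- \frac{1}{1778}\right) 340937 = 108570 - \frac{340937}{889} = \frac{96177793}{889}$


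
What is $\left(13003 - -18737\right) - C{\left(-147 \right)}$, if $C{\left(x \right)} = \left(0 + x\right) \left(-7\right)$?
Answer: $30711$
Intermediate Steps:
$C{\left(x \right)} = - 7 x$ ($C{\left(x \right)} = x \left(-7\right) = - 7 x$)
$\left(13003 - -18737\right) - C{\left(-147 \right)} = \left(13003 - -18737\right) - \left(-7\right) \left(-147\right) = \left(13003 + 18737\right) - 1029 = 31740 - 1029 = 30711$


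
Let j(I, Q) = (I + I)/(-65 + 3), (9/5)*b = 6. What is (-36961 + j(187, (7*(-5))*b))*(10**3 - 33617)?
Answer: 37378364426/31 ≈ 1.2058e+9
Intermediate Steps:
b = 10/3 (b = (5/9)*6 = 10/3 ≈ 3.3333)
j(I, Q) = -I/31 (j(I, Q) = (2*I)/(-62) = (2*I)*(-1/62) = -I/31)
(-36961 + j(187, (7*(-5))*b))*(10**3 - 33617) = (-36961 - 1/31*187)*(10**3 - 33617) = (-36961 - 187/31)*(1000 - 33617) = -1145978/31*(-32617) = 37378364426/31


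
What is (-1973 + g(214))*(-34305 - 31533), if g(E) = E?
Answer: 115809042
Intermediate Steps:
(-1973 + g(214))*(-34305 - 31533) = (-1973 + 214)*(-34305 - 31533) = -1759*(-65838) = 115809042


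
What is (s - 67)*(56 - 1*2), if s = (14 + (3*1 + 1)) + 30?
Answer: -1026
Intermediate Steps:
s = 48 (s = (14 + (3 + 1)) + 30 = (14 + 4) + 30 = 18 + 30 = 48)
(s - 67)*(56 - 1*2) = (48 - 67)*(56 - 1*2) = -19*(56 - 2) = -19*54 = -1026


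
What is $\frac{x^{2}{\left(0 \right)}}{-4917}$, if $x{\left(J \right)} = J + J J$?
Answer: $0$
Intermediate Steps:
$x{\left(J \right)} = J + J^{2}$
$\frac{x^{2}{\left(0 \right)}}{-4917} = \frac{\left(0 \left(1 + 0\right)\right)^{2}}{-4917} = \left(0 \cdot 1\right)^{2} \left(- \frac{1}{4917}\right) = 0^{2} \left(- \frac{1}{4917}\right) = 0 \left(- \frac{1}{4917}\right) = 0$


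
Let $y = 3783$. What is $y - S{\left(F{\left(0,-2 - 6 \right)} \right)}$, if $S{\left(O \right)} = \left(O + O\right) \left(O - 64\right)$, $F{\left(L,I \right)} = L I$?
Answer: $3783$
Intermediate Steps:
$F{\left(L,I \right)} = I L$
$S{\left(O \right)} = 2 O \left(-64 + O\right)$
$y - S{\left(F{\left(0,-2 - 6 \right)} \right)} = 3783 - 2 \left(-2 - 6\right) 0 \left(-64 + \left(-2 - 6\right) 0\right) = 3783 - 2 \left(\left(-8\right) 0\right) \left(-64 - 0\right) = 3783 - 2 \cdot 0 \left(-64 + 0\right) = 3783 - 2 \cdot 0 \left(-64\right) = 3783 - 0 = 3783 + 0 = 3783$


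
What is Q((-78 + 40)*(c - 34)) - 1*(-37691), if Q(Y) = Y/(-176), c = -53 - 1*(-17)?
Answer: 1657739/44 ≈ 37676.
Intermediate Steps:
c = -36 (c = -53 + 17 = -36)
Q(Y) = -Y/176 (Q(Y) = Y*(-1/176) = -Y/176)
Q((-78 + 40)*(c - 34)) - 1*(-37691) = -(-78 + 40)*(-36 - 34)/176 - 1*(-37691) = -(-19)*(-70)/88 + 37691 = -1/176*2660 + 37691 = -665/44 + 37691 = 1657739/44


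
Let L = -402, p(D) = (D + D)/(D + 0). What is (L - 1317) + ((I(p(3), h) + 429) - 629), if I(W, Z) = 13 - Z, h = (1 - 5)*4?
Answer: -1890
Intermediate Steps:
p(D) = 2 (p(D) = (2*D)/D = 2)
h = -16 (h = -4*4 = -16)
(L - 1317) + ((I(p(3), h) + 429) - 629) = (-402 - 1317) + (((13 - 1*(-16)) + 429) - 629) = -1719 + (((13 + 16) + 429) - 629) = -1719 + ((29 + 429) - 629) = -1719 + (458 - 629) = -1719 - 171 = -1890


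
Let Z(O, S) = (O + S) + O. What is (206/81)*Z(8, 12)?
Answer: 5768/81 ≈ 71.210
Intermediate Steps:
Z(O, S) = S + 2*O
(206/81)*Z(8, 12) = (206/81)*(12 + 2*8) = (206*(1/81))*(12 + 16) = (206/81)*28 = 5768/81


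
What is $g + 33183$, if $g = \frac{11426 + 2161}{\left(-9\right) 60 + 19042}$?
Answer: $\frac{613965453}{18502} \approx 33184.0$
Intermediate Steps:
$g = \frac{13587}{18502}$ ($g = \frac{13587}{-540 + 19042} = \frac{13587}{18502} \approx 0.73435$)
$g + 33183 = \frac{13587}{18502} + 33183 = \frac{613965453}{18502}$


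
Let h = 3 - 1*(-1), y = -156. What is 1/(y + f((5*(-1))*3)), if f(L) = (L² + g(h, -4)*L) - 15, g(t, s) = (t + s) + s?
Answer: 1/114 ≈ 0.0087719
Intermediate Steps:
h = 4 (h = 3 + 1 = 4)
g(t, s) = t + 2*s (g(t, s) = (s + t) + s = t + 2*s)
f(L) = -15 + L² - 4*L (f(L) = (L² + (4 + 2*(-4))*L) - 15 = (L² + (4 - 8)*L) - 15 = (L² - 4*L) - 15 = -15 + L² - 4*L)
1/(y + f((5*(-1))*3)) = 1/(-156 + (-15 + ((5*(-1))*3)² - 4*5*(-1)*3)) = 1/(-156 + (-15 + (-5*3)² - (-20)*3)) = 1/(-156 + (-15 + (-15)² - 4*(-15))) = 1/(-156 + (-15 + 225 + 60)) = 1/(-156 + 270) = 1/114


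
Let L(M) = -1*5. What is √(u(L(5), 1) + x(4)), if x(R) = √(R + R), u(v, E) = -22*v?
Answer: √(110 + 2*√2) ≈ 10.622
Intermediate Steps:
L(M) = -5
x(R) = √2*√R (x(R) = √(2*R) = √2*√R)
√(u(L(5), 1) + x(4)) = √(-22*(-5) + √2*√4) = √(110 + √2*2) = √(110 + 2*√2)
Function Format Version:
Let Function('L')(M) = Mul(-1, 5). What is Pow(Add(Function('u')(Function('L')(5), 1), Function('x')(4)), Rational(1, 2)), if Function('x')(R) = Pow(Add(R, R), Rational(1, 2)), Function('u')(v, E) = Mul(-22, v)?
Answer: Pow(Add(110, Mul(2, Pow(2, Rational(1, 2)))), Rational(1, 2)) ≈ 10.622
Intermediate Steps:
Function('L')(M) = -5
Function('x')(R) = Mul(Pow(2, Rational(1, 2)), Pow(R, Rational(1, 2))) (Function('x')(R) = Pow(Mul(2, R), Rational(1, 2)) = Mul(Pow(2, Rational(1, 2)), Pow(R, Rational(1, 2))))
Pow(Add(Function('u')(Function('L')(5), 1), Function('x')(4)), Rational(1, 2)) = Pow(Add(Mul(-22, -5), Mul(Pow(2, Rational(1, 2)), Pow(4, Rational(1, 2)))), Rational(1, 2)) = Pow(Add(110, Mul(Pow(2, Rational(1, 2)), 2)), Rational(1, 2)) = Pow(Add(110, Mul(2, Pow(2, Rational(1, 2)))), Rational(1, 2))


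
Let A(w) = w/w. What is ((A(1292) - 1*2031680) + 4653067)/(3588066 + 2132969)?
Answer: 2621388/5721035 ≈ 0.45820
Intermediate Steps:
A(w) = 1
((A(1292) - 1*2031680) + 4653067)/(3588066 + 2132969) = ((1 - 1*2031680) + 4653067)/(3588066 + 2132969) = ((1 - 2031680) + 4653067)/5721035 = (-2031679 + 4653067)*(1/5721035) = 2621388*(1/5721035) = 2621388/5721035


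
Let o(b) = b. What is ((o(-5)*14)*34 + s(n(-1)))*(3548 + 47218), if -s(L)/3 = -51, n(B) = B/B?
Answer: -113055882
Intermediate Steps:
n(B) = 1
s(L) = 153 (s(L) = -3*(-51) = 153)
((o(-5)*14)*34 + s(n(-1)))*(3548 + 47218) = (-5*14*34 + 153)*(3548 + 47218) = (-70*34 + 153)*50766 = (-2380 + 153)*50766 = -2227*50766 = -113055882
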